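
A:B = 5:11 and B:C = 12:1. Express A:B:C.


Match B: multiply A:B by 12 → 60:132
Multiply B:C by 11 → 132:11
Combined: 60:132:11
GCD = 1
= 60:132:11

60:132:11


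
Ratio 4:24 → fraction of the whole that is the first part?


Total parts = 4 + 24 = 28
First part: 4/28 = 1/7
= 1/7

1/7


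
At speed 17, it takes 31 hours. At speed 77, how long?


Inverse proportion: x × y = constant
k = 17 × 31 = 527
y₂ = k / 77 = 527 / 77
= 6.84

6.84


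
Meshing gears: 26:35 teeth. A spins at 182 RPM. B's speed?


Gear ratio = 26:35 = 26:35
RPM_B = RPM_A × (teeth_A / teeth_B)
= 182 × (26/35)
= 135.2 RPM

135.2 RPM


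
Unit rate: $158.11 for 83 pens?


Unit rate = total / quantity
= 158.11 / 83
= $1.90 per unit

$1.90 per unit


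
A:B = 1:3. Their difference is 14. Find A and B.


Let A = 1k, B = 3k.
3k - 1k = 14
2k = 14 → k = 14/2 = 7
A = 1×7 = 7, B = 3×7 = 21
= A = 7, B = 21

A = 7, B = 21


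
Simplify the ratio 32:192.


GCD(32, 192) = 32
32/32 : 192/32
= 1:6

1:6


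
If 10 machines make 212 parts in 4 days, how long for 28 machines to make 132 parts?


Days ∝ work / workers, so d₂ = d₁ × (m₁/m₂) × (w₂/w₁)
Workers factor (inverse): 10/28 ≈ 0.3571
Work factor (direct): 132/212 ≈ 0.6226
d₂ = 4 × 10/28 × 132/212 = (4 × 10 × 132) / (28 × 212) = 5280/5936
≈ 0.89 days

0.89 days


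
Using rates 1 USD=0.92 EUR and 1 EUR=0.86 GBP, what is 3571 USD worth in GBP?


Step 1: 3571 USD × 0.92 = 3285.32 EUR
Step 2: 3285.32 EUR × 0.86 = 2825.38 GBP
Implied rate USD→GBP = 0.92 × 0.86 = 0.7912
= 2825.38 GBP

2825.38 GBP


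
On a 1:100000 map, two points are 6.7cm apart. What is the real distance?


Real distance = map distance × scale
= 6.7cm × 100000
= 670000 cm = 6700.0 m
= 6.700 km

6.700 km


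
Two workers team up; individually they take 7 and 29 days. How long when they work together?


Rate of A = 1/7 per day
Rate of B = 1/29 per day
Combined rate = 1/7 + 1/29 = 36/203 ≈ 0.1773 per day
Days = 1 / combined rate = 203/36
≈ 5.64 days

5.64 days


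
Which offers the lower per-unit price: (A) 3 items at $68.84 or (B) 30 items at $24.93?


Deal A: $68.84/3 = $22.9467/unit
Deal B: $24.93/30 = $0.8310/unit
B is cheaper per unit
= Deal B

Deal B


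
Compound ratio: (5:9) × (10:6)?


Compound ratio = (5×10) : (9×6)
= 50:54
GCD = 2
= 25:27

25:27


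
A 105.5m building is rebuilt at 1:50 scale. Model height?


Model size = real / scale
= 105.5 / 50
= 2.1100 m

2.1100 m


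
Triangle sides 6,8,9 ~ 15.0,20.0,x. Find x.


Scale factor = 15.0/6 = 2.5
Missing side = 9 × 2.5
= 22.5

22.5


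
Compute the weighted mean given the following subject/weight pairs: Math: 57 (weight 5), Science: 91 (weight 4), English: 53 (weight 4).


Numerator = 57×5 + 91×4 + 53×4
= 285 + 364 + 212
= 861
Total weight = 13
Weighted avg = 861/13
= 66.23

66.23


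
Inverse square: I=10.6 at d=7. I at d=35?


I₁d₁² = I₂d₂²
I₂ = I₁ × (d₁/d₂)²
= 10.6 × (7/35)²
= 10.6 × 49/1225
= 519.4/1225
= 0.4240

0.4240


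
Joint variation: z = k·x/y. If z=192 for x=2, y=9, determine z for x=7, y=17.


z = k·x/y
Solve for k using the known point: k = z·y/x = 192×9/2 = 1728/2 = 864.0000
Now evaluate at x=7, y=17:
z = k × 7 / 17 = (1728 × 7) / (2 × 17) = 12096/34
≈ 355.7647

355.7647


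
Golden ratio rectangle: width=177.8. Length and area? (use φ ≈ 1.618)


φ = (1 + √5) / 2 ≈ 1.618
Length = width × φ = 177.8 × 1.618 = 287.6804
≈ 287.68
Area = width × length = 177.8 × 287.6804 = 51149.57512 ≈ 51149.58
= Length: 287.68, Area: 51149.58

Length: 287.68, Area: 51149.58


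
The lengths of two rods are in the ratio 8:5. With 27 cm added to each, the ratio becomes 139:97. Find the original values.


Let A = 8k, B = 5k.
(8k + 27) / (5k + 27) = 139/97
Cross-multiply: 97(8k + 27) = 139(5k + 27)
776k + 2619 = 695k + 3753
776k - 695k = 3753 - 2619
81k = 1134
k = 1134/81 = 14
A = 8×14 = 112, B = 5×14 = 70
= A = 112, B = 70

A = 112, B = 70


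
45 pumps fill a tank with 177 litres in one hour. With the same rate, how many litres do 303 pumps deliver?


Direct proportion: y/x = constant
k = 177/45 ≈ 3.9333
y₂ = k × 303 = 177 × 303 / 45 = 53631/45
= 1191.80

1191.80


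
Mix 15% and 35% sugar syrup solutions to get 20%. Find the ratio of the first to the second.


Let x parts of 15% mix with y parts of 35%.
15x + 35y = 20(x + y)
15x + 35y = 20x + 20y
x(15 - 20) = y(20 - 35)
x/y = (35 - 20)/(20 - 15) = 15/5
Simplify: 3:1
= 3:1

3:1


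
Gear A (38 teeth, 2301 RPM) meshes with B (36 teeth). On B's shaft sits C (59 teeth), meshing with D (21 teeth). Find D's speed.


Stage 1: RPM_B = RPM_A × t_A/t_B = 2301 × 38/36 = 87438/36 ≈ 2428.83
B and C share a shaft → RPM_C = RPM_B
Stage 2: RPM_D = RPM_C × t_C/t_D = RPM_A × (t_A×t_C)/(t_B×t_D)
Overall ratio = (38×59)/(36×21) = 2242/756
RPM_D = 2301 × 2242/756 = 5158842/756
≈ 6823.87 RPM

6823.87 RPM


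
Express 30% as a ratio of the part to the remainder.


30% means 30 parts out of 100; remainder = 70
Part : remainder = 30:70
GCD = 10
= 3:7

3:7


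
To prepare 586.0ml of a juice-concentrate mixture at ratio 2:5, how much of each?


Total parts = 2 + 5 = 7
juice: 586.0 × 2/7 = 167.4ml
concentrate: 586.0 × 5/7 = 418.6ml
= 167.4ml and 418.6ml

167.4ml and 418.6ml


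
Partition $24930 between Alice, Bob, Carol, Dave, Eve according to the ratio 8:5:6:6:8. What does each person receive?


Total parts = 8 + 5 + 6 + 6 + 8 = 33
Alice: 24930 × 8/33 = 6043.64
Bob: 24930 × 5/33 = 3777.27
Carol: 24930 × 6/33 = 4532.73
Dave: 24930 × 6/33 = 4532.73
Eve: 24930 × 8/33 = 6043.64
= Alice: $6043.64, Bob: $3777.27, Carol: $4532.73, Dave: $4532.73, Eve: $6043.64

Alice: $6043.64, Bob: $3777.27, Carol: $4532.73, Dave: $4532.73, Eve: $6043.64


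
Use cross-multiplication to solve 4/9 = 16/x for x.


Cross multiply: 4 × x = 9 × 16
4x = 144
x = 144 / 4
= 36.00

36.00


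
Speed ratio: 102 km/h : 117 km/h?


Ratio = 102:117
GCD = 3
Simplified = 34:39
Time ratio (same distance) = 39:34
Speed ratio = 34:39

34:39


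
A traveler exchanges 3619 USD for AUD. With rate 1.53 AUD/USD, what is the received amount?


Amount × rate = 3619 × 1.53
= 5537.07 AUD

5537.07 AUD


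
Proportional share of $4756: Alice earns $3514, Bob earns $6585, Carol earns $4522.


Total income = 3514 + 6585 + 4522 = $14621
Alice: $4756 × 3514/14621 = $1143.05
Bob: $4756 × 6585/14621 = $2142.01
Carol: $4756 × 4522/14621 = $1470.94
= Alice: $1143.05, Bob: $2142.01, Carol: $1470.94

Alice: $1143.05, Bob: $2142.01, Carol: $1470.94


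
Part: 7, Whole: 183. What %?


Percentage = (part / whole) × 100
= (7 / 183) × 100
≈ 3.83%

3.83%


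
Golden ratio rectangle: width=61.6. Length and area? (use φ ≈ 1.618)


φ = (1 + √5) / 2 ≈ 1.618
Length = width × φ = 61.6 × 1.618 = 99.6688
≈ 99.67
Area = width × length = 61.6 × 99.6688 = 6139.59808 ≈ 6139.60
= Length: 99.67, Area: 6139.60

Length: 99.67, Area: 6139.60


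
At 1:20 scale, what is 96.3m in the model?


Model size = real / scale
= 96.3 / 20
= 4.8150 m

4.8150 m


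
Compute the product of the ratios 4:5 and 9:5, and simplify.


Compound ratio = (4×9) : (5×5)
= 36:25
GCD = 1
= 36:25

36:25


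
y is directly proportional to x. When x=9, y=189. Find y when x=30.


Direct proportion: y/x = constant
k = 189/9 = 21.0000
y₂ = k × 30 = 189 × 30 / 9 = 5670/9
= 630.00

630.00


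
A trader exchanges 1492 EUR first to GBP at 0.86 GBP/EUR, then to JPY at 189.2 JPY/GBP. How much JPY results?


Step 1: 1492 EUR × 0.86 = 1283.12 GBP
Step 2: 1283.12 GBP × 189.2 = 242766.30 JPY
Implied rate EUR→JPY = 0.86 × 189.2 = 162.7120
= 242766.30 JPY

242766.30 JPY


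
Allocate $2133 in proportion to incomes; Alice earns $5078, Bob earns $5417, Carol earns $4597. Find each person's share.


Total income = 5078 + 5417 + 4597 = $15092
Alice: $2133 × 5078/15092 = $717.69
Bob: $2133 × 5417/15092 = $765.60
Carol: $2133 × 4597/15092 = $649.71
= Alice: $717.69, Bob: $765.60, Carol: $649.71

Alice: $717.69, Bob: $765.60, Carol: $649.71


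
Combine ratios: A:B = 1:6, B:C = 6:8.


Match B: multiply A:B by 6 → 6:36
Multiply B:C by 6 → 36:48
Combined: 6:36:48
GCD = 6
= 1:6:8

1:6:8


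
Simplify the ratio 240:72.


GCD(240, 72) = 24
240/24 : 72/24
= 10:3

10:3


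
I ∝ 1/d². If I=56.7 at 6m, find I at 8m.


I₁d₁² = I₂d₂²
I₂ = I₁ × (d₁/d₂)²
= 56.7 × (6/8)²
= 56.7 × 36/64
= 2041.2/64
≈ 31.8938

31.8938


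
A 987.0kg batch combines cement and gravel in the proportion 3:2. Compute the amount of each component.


Total parts = 3 + 2 = 5
cement: 987.0 × 3/5 = 592.2kg
gravel: 987.0 × 2/5 = 394.8kg
= 592.2kg and 394.8kg

592.2kg and 394.8kg


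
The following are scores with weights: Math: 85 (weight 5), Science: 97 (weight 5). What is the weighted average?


Numerator = 85×5 + 97×5
= 425 + 485
= 910
Total weight = 10
Weighted avg = 910/10
= 91.00

91.00


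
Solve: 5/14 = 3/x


Cross multiply: 5 × x = 14 × 3
5x = 42
x = 42 / 5
= 8.40

8.40


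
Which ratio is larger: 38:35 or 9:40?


38/35 = 1.0857
9/40 = 0.2250
1.0857 > 0.2250, so 38:35 is greater
= 38:35

38:35


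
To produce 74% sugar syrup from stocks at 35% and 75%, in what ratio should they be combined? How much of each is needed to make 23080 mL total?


Let x parts of 35% mix with y parts of 75%.
35x + 75y = 74(x + y)
35x + 75y = 74x + 74y
x(35 - 74) = y(74 - 75)
x/y = (75 - 74)/(74 - 35) = 1/39
Simplify: 1:39
Total parts = 40; one part = 23080/40 = 577.00 mL
35% solution: 1×577.00 = 577.00 mL
75% solution: 39×577.00 = 22503.00 mL
= ratio 1:39; 577.00 mL and 22503.00 mL

ratio 1:39; 577.00 mL and 22503.00 mL


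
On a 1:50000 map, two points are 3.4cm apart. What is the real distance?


Real distance = map distance × scale
= 3.4cm × 50000
= 170000 cm = 1700.0 m
= 1.700 km

1.700 km


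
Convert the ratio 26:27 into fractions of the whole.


Total parts = 26 + 27 = 53
First part: 26/53 = 26/53
Second part: 27/53 = 27/53
= 26/53 and 27/53

26/53 and 27/53


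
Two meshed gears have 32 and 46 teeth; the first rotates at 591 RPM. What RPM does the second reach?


Gear ratio = 32:46 = 16:23
RPM_B = RPM_A × (teeth_A / teeth_B)
= 591 × (32/46)
= 411.1 RPM

411.1 RPM


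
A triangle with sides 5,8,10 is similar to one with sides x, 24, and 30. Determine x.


Scale factor = 24/8 = 3
Missing side = 5 × 3
= 15.0

15.0


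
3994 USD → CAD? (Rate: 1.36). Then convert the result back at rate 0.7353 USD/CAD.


Amount × rate = 3994 × 1.36 = 5431.84 CAD
Round-trip: 5431.84 × 0.7353 = 3994.03 USD
= 5431.84 CAD, then 3994.03 USD

5431.84 CAD, then 3994.03 USD


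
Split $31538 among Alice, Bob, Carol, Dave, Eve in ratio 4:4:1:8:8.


Total parts = 4 + 4 + 1 + 8 + 8 = 25
Alice: 31538 × 4/25 = 5046.08
Bob: 31538 × 4/25 = 5046.08
Carol: 31538 × 1/25 = 1261.52
Dave: 31538 × 8/25 = 10092.16
Eve: 31538 × 8/25 = 10092.16
= Alice: $5046.08, Bob: $5046.08, Carol: $1261.52, Dave: $10092.16, Eve: $10092.16

Alice: $5046.08, Bob: $5046.08, Carol: $1261.52, Dave: $10092.16, Eve: $10092.16


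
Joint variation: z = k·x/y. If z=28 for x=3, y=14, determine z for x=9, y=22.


z = k·x/y
Solve for k using the known point: k = z·y/x = 28×14/3 = 392/3 ≈ 130.6667
Now evaluate at x=9, y=22:
z = k × 9 / 22 = (392 × 9) / (3 × 22) = 3528/66
≈ 53.4545

53.4545


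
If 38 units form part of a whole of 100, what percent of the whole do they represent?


Percentage = (part / whole) × 100
= (38 / 100) × 100
= 38.00%

38.00%


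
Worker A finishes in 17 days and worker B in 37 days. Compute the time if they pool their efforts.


Rate of A = 1/17 per day
Rate of B = 1/37 per day
Combined rate = 1/17 + 1/37 = 54/629 ≈ 0.0859 per day
Days = 1 / combined rate = 629/54
≈ 11.65 days

11.65 days


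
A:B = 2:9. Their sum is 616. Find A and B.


Let A = 2k, B = 9k.
2k + 9k = 616
11k = 616 → k = 616/11 = 56
A = 2×56 = 112, B = 9×56 = 504
= A = 112, B = 504

A = 112, B = 504


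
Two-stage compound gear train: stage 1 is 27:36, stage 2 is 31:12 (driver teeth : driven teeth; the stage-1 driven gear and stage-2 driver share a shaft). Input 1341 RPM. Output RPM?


Stage 1: RPM_B = RPM_A × t_A/t_B = 1341 × 27/36 = 36207/36 = 1005.75
B and C share a shaft → RPM_C = RPM_B
Stage 2: RPM_D = RPM_C × t_C/t_D = RPM_A × (t_A×t_C)/(t_B×t_D)
Overall ratio = (27×31)/(36×12) = 837/432
RPM_D = 1341 × 837/432 = 1122417/432
≈ 2598.19 RPM

2598.19 RPM


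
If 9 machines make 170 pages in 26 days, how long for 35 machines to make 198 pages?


Days ∝ work / workers, so d₂ = d₁ × (m₁/m₂) × (w₂/w₁)
Workers factor (inverse): 9/35 ≈ 0.2571
Work factor (direct): 198/170 ≈ 1.1647
d₂ = 26 × 9/35 × 198/170 = (26 × 9 × 198) / (35 × 170) = 46332/5950
≈ 7.79 days

7.79 days


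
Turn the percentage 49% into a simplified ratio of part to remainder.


49% means 49 parts out of 100; remainder = 51
Part : remainder = 49:51
GCD = 1
= 49:51

49:51


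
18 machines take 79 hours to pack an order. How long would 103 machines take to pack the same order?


Inverse proportion: x × y = constant
k = 18 × 79 = 1422
y₂ = k / 103 = 1422 / 103
= 13.81

13.81


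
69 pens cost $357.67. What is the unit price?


Unit rate = total / quantity
= 357.67 / 69
= $5.18 per unit

$5.18 per unit


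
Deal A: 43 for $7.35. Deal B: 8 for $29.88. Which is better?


Deal A: $7.35/43 = $0.1709/unit
Deal B: $29.88/8 = $3.7350/unit
A is cheaper per unit
= Deal A

Deal A


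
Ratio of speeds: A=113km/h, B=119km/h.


Ratio = 113:119
GCD = 1
Simplified = 113:119
Time ratio (same distance) = 119:113
Speed ratio = 113:119

113:119


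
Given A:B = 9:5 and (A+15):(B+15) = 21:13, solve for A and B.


Let A = 9k, B = 5k.
(9k + 15) / (5k + 15) = 21/13
Cross-multiply: 13(9k + 15) = 21(5k + 15)
117k + 195 = 105k + 315
117k - 105k = 315 - 195
12k = 120
k = 120/12 = 10
A = 9×10 = 90, B = 5×10 = 50
= A = 90, B = 50

A = 90, B = 50


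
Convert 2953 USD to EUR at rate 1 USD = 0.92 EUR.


Amount × rate = 2953 × 0.92
= 2716.76 EUR

2716.76 EUR


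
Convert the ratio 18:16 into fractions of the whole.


Total parts = 18 + 16 = 34
First part: 18/34 = 9/17
Second part: 16/34 = 8/17
= 9/17 and 8/17

9/17 and 8/17


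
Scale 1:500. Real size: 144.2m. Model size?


Model size = real / scale
= 144.2 / 500
= 0.2884 m

0.2884 m


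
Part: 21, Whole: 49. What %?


Percentage = (part / whole) × 100
= (21 / 49) × 100
≈ 42.86%

42.86%


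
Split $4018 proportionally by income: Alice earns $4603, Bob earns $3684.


Total income = 4603 + 3684 = $8287
Alice: $4018 × 4603/8287 = $2231.79
Bob: $4018 × 3684/8287 = $1786.21
= Alice: $2231.79, Bob: $1786.21

Alice: $2231.79, Bob: $1786.21


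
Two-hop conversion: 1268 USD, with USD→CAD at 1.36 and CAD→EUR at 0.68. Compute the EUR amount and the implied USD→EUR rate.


Step 1: 1268 USD × 1.36 = 1724.48 CAD
Step 2: 1724.48 CAD × 0.68 = 1172.65 EUR
Implied rate USD→EUR = 1.36 × 0.68 = 0.9248
= 1172.65 EUR; implied rate 0.9248 EUR/USD

1172.65 EUR; implied rate 0.9248 EUR/USD


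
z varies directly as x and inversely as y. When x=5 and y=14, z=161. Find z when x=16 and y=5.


z = k·x/y
Solve for k using the known point: k = z·y/x = 161×14/5 = 2254/5 = 450.8000
Now evaluate at x=16, y=5:
z = k × 16 / 5 = (2254 × 16) / (5 × 5) = 36064/25
= 1442.5600

1442.5600


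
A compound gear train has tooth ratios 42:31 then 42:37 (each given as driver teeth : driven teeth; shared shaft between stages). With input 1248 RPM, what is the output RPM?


Stage 1: RPM_B = RPM_A × t_A/t_B = 1248 × 42/31 = 52416/31 ≈ 1690.84
B and C share a shaft → RPM_C = RPM_B
Stage 2: RPM_D = RPM_C × t_C/t_D = RPM_A × (t_A×t_C)/(t_B×t_D)
Overall ratio = (42×42)/(31×37) = 1764/1147
RPM_D = 1248 × 1764/1147 = 2201472/1147
≈ 1919.33 RPM

1919.33 RPM


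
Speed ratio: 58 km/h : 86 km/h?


Ratio = 58:86
GCD = 2
Simplified = 29:43
Time ratio (same distance) = 43:29
Speed ratio = 29:43

29:43


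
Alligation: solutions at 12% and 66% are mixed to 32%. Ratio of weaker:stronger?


Let x parts of 12% mix with y parts of 66%.
12x + 66y = 32(x + y)
12x + 66y = 32x + 32y
x(12 - 32) = y(32 - 66)
x/y = (66 - 32)/(32 - 12) = 34/20
Simplify: 17:10
= 17:10

17:10


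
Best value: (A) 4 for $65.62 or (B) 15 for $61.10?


Deal A: $65.62/4 = $16.4050/unit
Deal B: $61.10/15 = $4.0733/unit
B is cheaper per unit
= Deal B

Deal B


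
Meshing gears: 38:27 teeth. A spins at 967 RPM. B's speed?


Gear ratio = 38:27 = 38:27
RPM_B = RPM_A × (teeth_A / teeth_B)
= 967 × (38/27)
= 1361.0 RPM

1361.0 RPM


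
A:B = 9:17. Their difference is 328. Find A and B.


Let A = 9k, B = 17k.
17k - 9k = 328
8k = 328 → k = 328/8 = 41
A = 9×41 = 369, B = 17×41 = 697
= A = 369, B = 697

A = 369, B = 697


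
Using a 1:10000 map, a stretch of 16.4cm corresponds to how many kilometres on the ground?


Real distance = map distance × scale
= 16.4cm × 10000
= 164000 cm = 1640.0 m
= 1.640 km

1.640 km


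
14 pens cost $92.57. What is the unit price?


Unit rate = total / quantity
= 92.57 / 14
= $6.61 per unit

$6.61 per unit


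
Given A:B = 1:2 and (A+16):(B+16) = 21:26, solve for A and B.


Let A = 1k, B = 2k.
(1k + 16) / (2k + 16) = 21/26
Cross-multiply: 26(1k + 16) = 21(2k + 16)
26k + 416 = 42k + 336
26k - 42k = 336 - 416
-16k = -80
k = -80/-16 = 5
A = 1×5 = 5, B = 2×5 = 10
= A = 5, B = 10

A = 5, B = 10


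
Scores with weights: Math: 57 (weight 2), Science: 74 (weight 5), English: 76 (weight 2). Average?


Numerator = 57×2 + 74×5 + 76×2
= 114 + 370 + 152
= 636
Total weight = 9
Weighted avg = 636/9
= 70.67

70.67


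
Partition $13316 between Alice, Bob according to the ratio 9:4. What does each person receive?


Total parts = 9 + 4 = 13
Alice: 13316 × 9/13 = 9218.77
Bob: 13316 × 4/13 = 4097.23
= Alice: $9218.77, Bob: $4097.23

Alice: $9218.77, Bob: $4097.23


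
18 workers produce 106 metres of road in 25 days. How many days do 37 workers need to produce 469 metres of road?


Days ∝ work / workers, so d₂ = d₁ × (m₁/m₂) × (w₂/w₁)
Workers factor (inverse): 18/37 ≈ 0.4865
Work factor (direct): 469/106 ≈ 4.4245
d₂ = 25 × 18/37 × 469/106 = (25 × 18 × 469) / (37 × 106) = 211050/3922
≈ 53.81 days

53.81 days


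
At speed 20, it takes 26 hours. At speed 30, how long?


Inverse proportion: x × y = constant
k = 20 × 26 = 520
y₂ = k / 30 = 520 / 30
= 17.33

17.33


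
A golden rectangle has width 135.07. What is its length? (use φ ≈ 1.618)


φ = (1 + √5) / 2 ≈ 1.618
Length = width × φ = 135.07 × 1.618 = 218.54326
≈ 218.54

218.54


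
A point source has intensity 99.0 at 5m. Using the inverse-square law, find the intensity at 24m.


I₁d₁² = I₂d₂²
I₂ = I₁ × (d₁/d₂)²
= 99.0 × (5/24)²
= 99.0 × 25/576
= 2475/576
≈ 4.2969

4.2969


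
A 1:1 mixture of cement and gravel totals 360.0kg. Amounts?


Total parts = 1 + 1 = 2
cement: 360.0 × 1/2 = 180.0kg
gravel: 360.0 × 1/2 = 180.0kg
= 180.0kg and 180.0kg

180.0kg and 180.0kg


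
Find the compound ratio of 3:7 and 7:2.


Compound ratio = (3×7) : (7×2)
= 21:14
GCD = 7
= 3:2

3:2


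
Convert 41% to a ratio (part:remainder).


41% means 41 parts out of 100; remainder = 59
Part : remainder = 41:59
GCD = 1
= 41:59

41:59


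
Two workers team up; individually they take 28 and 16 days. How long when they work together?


Rate of A = 1/28 per day
Rate of B = 1/16 per day
Combined rate = 1/28 + 1/16 = 44/448 ≈ 0.0982 per day
Days = 1 / combined rate = 448/44
≈ 10.18 days

10.18 days


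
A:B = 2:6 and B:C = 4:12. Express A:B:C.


Match B: multiply A:B by 4 → 8:24
Multiply B:C by 6 → 24:72
Combined: 8:24:72
GCD = 8
= 1:3:9

1:3:9


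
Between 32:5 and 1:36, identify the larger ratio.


32/5 = 6.4000
1/36 = 0.0278
6.4000 > 0.0278, so 32:5 is greater
= 32:5

32:5


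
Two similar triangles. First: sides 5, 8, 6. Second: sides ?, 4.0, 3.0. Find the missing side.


Scale factor = 4.0/8 = 0.5
Missing side = 5 × 0.5
= 2.5

2.5


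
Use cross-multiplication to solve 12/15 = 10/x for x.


Cross multiply: 12 × x = 15 × 10
12x = 150
x = 150 / 12
= 12.50

12.50


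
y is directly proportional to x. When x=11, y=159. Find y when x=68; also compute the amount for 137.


Direct proportion: y/x = constant
k = 159/11 ≈ 14.4545
y at x=68: k × 68 = 159 × 68 / 11 = 10812/11 ≈ 982.91
y at x=137: k × 137 = 159 × 137 / 11 = 21783/11 ≈ 1980.27
= 982.91 and 1980.27

982.91 and 1980.27


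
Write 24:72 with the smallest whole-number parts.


GCD(24, 72) = 24
24/24 : 72/24
= 1:3

1:3


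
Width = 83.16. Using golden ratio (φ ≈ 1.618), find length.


φ = (1 + √5) / 2 ≈ 1.618
Length = width × φ = 83.16 × 1.618 = 134.55288
≈ 134.55

134.55


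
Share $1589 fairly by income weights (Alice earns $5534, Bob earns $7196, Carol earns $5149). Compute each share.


Total income = 5534 + 7196 + 5149 = $17879
Alice: $1589 × 5534/17879 = $491.84
Bob: $1589 × 7196/17879 = $639.55
Carol: $1589 × 5149/17879 = $457.62
= Alice: $491.84, Bob: $639.55, Carol: $457.62

Alice: $491.84, Bob: $639.55, Carol: $457.62


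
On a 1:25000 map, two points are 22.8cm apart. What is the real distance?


Real distance = map distance × scale
= 22.8cm × 25000
= 570000 cm = 5700.0 m
= 5.700 km

5.700 km


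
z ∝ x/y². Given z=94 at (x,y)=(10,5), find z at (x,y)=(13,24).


z = k·x/y²
Solve for k using the known point: k = z·y²/x = 94×25/10 = 2350/10 = 235.0000
Now evaluate at x=13, y=24:
z = k × 13 / 576 = (2350 × 13) / (10 × 576) = 30550/5760
≈ 5.3038

5.3038


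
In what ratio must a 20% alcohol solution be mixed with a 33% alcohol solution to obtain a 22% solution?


Let x parts of 20% mix with y parts of 33%.
20x + 33y = 22(x + y)
20x + 33y = 22x + 22y
x(20 - 22) = y(22 - 33)
x/y = (33 - 22)/(22 - 20) = 11/2
Simplify: 11:2
= 11:2

11:2


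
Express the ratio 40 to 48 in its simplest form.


GCD(40, 48) = 8
40/8 : 48/8
= 5:6

5:6


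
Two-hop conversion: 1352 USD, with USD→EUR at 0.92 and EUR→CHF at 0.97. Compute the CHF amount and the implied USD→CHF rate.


Step 1: 1352 USD × 0.92 = 1243.84 EUR
Step 2: 1243.84 EUR × 0.97 = 1206.52 CHF
Implied rate USD→CHF = 0.92 × 0.97 = 0.8924
= 1206.52 CHF; implied rate 0.8924 CHF/USD

1206.52 CHF; implied rate 0.8924 CHF/USD


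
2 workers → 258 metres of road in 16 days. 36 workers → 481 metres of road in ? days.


Days ∝ work / workers, so d₂ = d₁ × (m₁/m₂) × (w₂/w₁)
Workers factor (inverse): 2/36 ≈ 0.0556
Work factor (direct): 481/258 ≈ 1.8643
d₂ = 16 × 2/36 × 481/258 = (16 × 2 × 481) / (36 × 258) = 15392/9288
≈ 1.66 days

1.66 days


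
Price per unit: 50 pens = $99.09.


Unit rate = total / quantity
= 99.09 / 50
= $1.98 per unit

$1.98 per unit


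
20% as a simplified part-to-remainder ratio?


20% means 20 parts out of 100; remainder = 80
Part : remainder = 20:80
GCD = 20
= 1:4

1:4


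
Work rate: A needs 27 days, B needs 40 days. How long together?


Rate of A = 1/27 per day
Rate of B = 1/40 per day
Combined rate = 1/27 + 1/40 = 67/1080 ≈ 0.0620 per day
Days = 1 / combined rate = 1080/67
≈ 16.12 days

16.12 days


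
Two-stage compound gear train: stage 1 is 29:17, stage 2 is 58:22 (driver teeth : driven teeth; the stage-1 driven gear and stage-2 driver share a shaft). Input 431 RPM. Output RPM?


Stage 1: RPM_B = RPM_A × t_A/t_B = 431 × 29/17 = 12499/17 ≈ 735.24
B and C share a shaft → RPM_C = RPM_B
Stage 2: RPM_D = RPM_C × t_C/t_D = RPM_A × (t_A×t_C)/(t_B×t_D)
Overall ratio = (29×58)/(17×22) = 1682/374
RPM_D = 431 × 1682/374 = 724942/374
≈ 1938.35 RPM

1938.35 RPM


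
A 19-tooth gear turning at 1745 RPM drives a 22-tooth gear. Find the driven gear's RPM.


Gear ratio = 19:22 = 19:22
RPM_B = RPM_A × (teeth_A / teeth_B)
= 1745 × (19/22)
= 1507.0 RPM

1507.0 RPM


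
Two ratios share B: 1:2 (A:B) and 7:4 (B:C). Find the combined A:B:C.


Match B: multiply A:B by 7 → 7:14
Multiply B:C by 2 → 14:8
Combined: 7:14:8
GCD = 1
= 7:14:8

7:14:8


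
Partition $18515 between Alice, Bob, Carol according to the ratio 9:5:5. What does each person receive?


Total parts = 9 + 5 + 5 = 19
Alice: 18515 × 9/19 = 8770.26
Bob: 18515 × 5/19 = 4872.37
Carol: 18515 × 5/19 = 4872.37
= Alice: $8770.26, Bob: $4872.37, Carol: $4872.37

Alice: $8770.26, Bob: $4872.37, Carol: $4872.37


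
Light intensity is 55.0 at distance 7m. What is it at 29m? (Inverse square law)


I₁d₁² = I₂d₂²
I₂ = I₁ × (d₁/d₂)²
= 55.0 × (7/29)²
= 55.0 × 49/841
= 2695/841
≈ 3.2045

3.2045


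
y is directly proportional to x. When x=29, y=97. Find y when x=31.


Direct proportion: y/x = constant
k = 97/29 ≈ 3.3448
y₂ = k × 31 = 97 × 31 / 29 = 3007/29
≈ 103.69

103.69


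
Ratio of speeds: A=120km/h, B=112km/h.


Ratio = 120:112
GCD = 8
Simplified = 15:14
Time ratio (same distance) = 14:15
Speed ratio = 15:14

15:14


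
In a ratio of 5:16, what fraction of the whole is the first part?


Total parts = 5 + 16 = 21
First part: 5/21 = 5/21
= 5/21

5/21


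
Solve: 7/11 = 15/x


Cross multiply: 7 × x = 11 × 15
7x = 165
x = 165 / 7
= 23.57

23.57


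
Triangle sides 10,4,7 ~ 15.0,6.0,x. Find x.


Scale factor = 15.0/10 = 1.5
Missing side = 7 × 1.5
= 10.5

10.5


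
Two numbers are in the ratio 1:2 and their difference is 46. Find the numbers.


Let A = 1k, B = 2k.
2k - 1k = 46
1k = 46 → k = 46/1 = 46
A = 1×46 = 46, B = 2×46 = 92
= A = 46, B = 92

A = 46, B = 92


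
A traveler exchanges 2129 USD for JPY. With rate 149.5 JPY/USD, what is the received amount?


Amount × rate = 2129 × 149.5
= 318285.50 JPY

318285.50 JPY


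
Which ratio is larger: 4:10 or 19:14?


4/10 = 0.4000
19/14 = 1.3571
0.4000 < 1.3571, so 4:10 is less
= 19:14

19:14


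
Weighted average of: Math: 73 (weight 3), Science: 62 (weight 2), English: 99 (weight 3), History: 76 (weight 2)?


Numerator = 73×3 + 62×2 + 99×3 + 76×2
= 219 + 124 + 297 + 152
= 792
Total weight = 10
Weighted avg = 792/10
= 79.20

79.20


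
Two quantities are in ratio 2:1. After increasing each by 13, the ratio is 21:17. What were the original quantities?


Let A = 2k, B = 1k.
(2k + 13) / (1k + 13) = 21/17
Cross-multiply: 17(2k + 13) = 21(1k + 13)
34k + 221 = 21k + 273
34k - 21k = 273 - 221
13k = 52
k = 52/13 = 4
A = 2×4 = 8, B = 1×4 = 4
= A = 8, B = 4

A = 8, B = 4


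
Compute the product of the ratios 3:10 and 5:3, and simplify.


Compound ratio = (3×5) : (10×3)
= 15:30
GCD = 15
= 1:2

1:2


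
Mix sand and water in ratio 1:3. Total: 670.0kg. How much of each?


Total parts = 1 + 3 = 4
sand: 670.0 × 1/4 = 167.5kg
water: 670.0 × 3/4 = 502.5kg
= 167.5kg and 502.5kg

167.5kg and 502.5kg


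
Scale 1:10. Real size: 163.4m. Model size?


Model size = real / scale
= 163.4 / 10
= 16.3400 m

16.3400 m


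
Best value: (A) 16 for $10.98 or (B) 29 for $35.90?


Deal A: $10.98/16 = $0.6863/unit
Deal B: $35.90/29 = $1.2379/unit
A is cheaper per unit
= Deal A

Deal A


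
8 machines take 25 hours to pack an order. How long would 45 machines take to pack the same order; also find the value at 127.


Inverse proportion: x × y = constant
k = 8 × 25 = 200
At x=45: k/45 = 4.44
At x=127: k/127 = 1.57
= 4.44 and 1.57

4.44 and 1.57


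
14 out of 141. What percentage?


Percentage = (part / whole) × 100
= (14 / 141) × 100
≈ 9.93%

9.93%


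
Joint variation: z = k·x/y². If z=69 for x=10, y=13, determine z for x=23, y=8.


z = k·x/y²
Solve for k using the known point: k = z·y²/x = 69×169/10 = 11661/10 = 1166.1000
Now evaluate at x=23, y=8:
z = k × 23 / 64 = (11661 × 23) / (10 × 64) = 268203/640
≈ 419.0672

419.0672


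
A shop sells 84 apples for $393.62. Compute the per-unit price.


Unit rate = total / quantity
= 393.62 / 84
= $4.69 per unit

$4.69 per unit


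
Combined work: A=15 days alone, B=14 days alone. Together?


Rate of A = 1/15 per day
Rate of B = 1/14 per day
Combined rate = 1/15 + 1/14 = 29/210 ≈ 0.1381 per day
Days = 1 / combined rate = 210/29
≈ 7.24 days

7.24 days


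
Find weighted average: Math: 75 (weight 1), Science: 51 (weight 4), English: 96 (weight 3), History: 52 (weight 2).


Numerator = 75×1 + 51×4 + 96×3 + 52×2
= 75 + 204 + 288 + 104
= 671
Total weight = 10
Weighted avg = 671/10
= 67.10

67.10


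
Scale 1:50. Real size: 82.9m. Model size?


Model size = real / scale
= 82.9 / 50
= 1.6580 m

1.6580 m


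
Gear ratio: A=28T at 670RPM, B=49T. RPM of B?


Gear ratio = 28:49 = 4:7
RPM_B = RPM_A × (teeth_A / teeth_B)
= 670 × (28/49)
= 382.9 RPM

382.9 RPM


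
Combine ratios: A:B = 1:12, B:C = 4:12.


Match B: multiply A:B by 4 → 4:48
Multiply B:C by 12 → 48:144
Combined: 4:48:144
GCD = 4
= 1:12:36

1:12:36


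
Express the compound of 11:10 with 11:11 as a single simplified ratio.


Compound ratio = (11×11) : (10×11)
= 121:110
GCD = 11
= 11:10

11:10


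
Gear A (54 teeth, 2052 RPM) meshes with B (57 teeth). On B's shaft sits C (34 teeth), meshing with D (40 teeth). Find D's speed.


Stage 1: RPM_B = RPM_A × t_A/t_B = 2052 × 54/57 = 110808/57 = 1944.00
B and C share a shaft → RPM_C = RPM_B
Stage 2: RPM_D = RPM_C × t_C/t_D = RPM_A × (t_A×t_C)/(t_B×t_D)
Overall ratio = (54×34)/(57×40) = 1836/2280
RPM_D = 2052 × 1836/2280 = 3767472/2280
= 1652.40 RPM

1652.40 RPM


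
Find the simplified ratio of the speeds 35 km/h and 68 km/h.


Ratio = 35:68
GCD = 1
Simplified = 35:68
Time ratio (same distance) = 68:35
Speed ratio = 35:68

35:68


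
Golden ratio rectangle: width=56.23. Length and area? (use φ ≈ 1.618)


φ = (1 + √5) / 2 ≈ 1.618
Length = width × φ = 56.23 × 1.618 = 90.98014
≈ 90.98
Area = width × length = 56.23 × 90.98014 = 5115.8132722 ≈ 5115.81
= Length: 90.98, Area: 5115.81

Length: 90.98, Area: 5115.81


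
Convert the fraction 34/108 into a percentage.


Percentage = (part / whole) × 100
= (34 / 108) × 100
≈ 31.48%

31.48%


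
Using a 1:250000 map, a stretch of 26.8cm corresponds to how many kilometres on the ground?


Real distance = map distance × scale
= 26.8cm × 250000
= 6700000 cm = 67000.0 m
= 67.000 km

67.000 km


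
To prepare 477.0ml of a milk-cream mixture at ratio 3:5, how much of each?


Total parts = 3 + 5 = 8
milk: 477.0 × 3/8 = 178.9ml
cream: 477.0 × 5/8 = 298.1ml
= 178.9ml and 298.1ml

178.9ml and 298.1ml


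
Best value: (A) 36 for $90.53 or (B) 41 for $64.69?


Deal A: $90.53/36 = $2.5147/unit
Deal B: $64.69/41 = $1.5778/unit
B is cheaper per unit
= Deal B

Deal B


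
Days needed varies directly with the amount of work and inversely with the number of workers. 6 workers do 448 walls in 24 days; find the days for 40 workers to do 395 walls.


Days ∝ work / workers, so d₂ = d₁ × (m₁/m₂) × (w₂/w₁)
Workers factor (inverse): 6/40 = 0.1500
Work factor (direct): 395/448 ≈ 0.8817
d₂ = 24 × 6/40 × 395/448 = (24 × 6 × 395) / (40 × 448) = 56880/17920
≈ 3.17 days

3.17 days


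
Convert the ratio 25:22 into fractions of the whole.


Total parts = 25 + 22 = 47
First part: 25/47 = 25/47
Second part: 22/47 = 22/47
= 25/47 and 22/47

25/47 and 22/47


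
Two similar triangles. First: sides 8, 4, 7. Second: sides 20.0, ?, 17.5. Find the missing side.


Scale factor = 20.0/8 = 2.5
Missing side = 4 × 2.5
= 10.0

10.0


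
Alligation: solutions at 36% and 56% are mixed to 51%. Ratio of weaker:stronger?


Let x parts of 36% mix with y parts of 56%.
36x + 56y = 51(x + y)
36x + 56y = 51x + 51y
x(36 - 51) = y(51 - 56)
x/y = (56 - 51)/(51 - 36) = 5/15
Simplify: 1:3
= 1:3

1:3


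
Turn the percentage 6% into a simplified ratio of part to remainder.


6% means 6 parts out of 100; remainder = 94
Part : remainder = 6:94
GCD = 2
= 3:47

3:47


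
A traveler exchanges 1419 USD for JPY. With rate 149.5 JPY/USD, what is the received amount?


Amount × rate = 1419 × 149.5
= 212140.50 JPY

212140.50 JPY


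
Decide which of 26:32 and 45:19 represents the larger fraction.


26/32 = 0.8125
45/19 = 2.3684
0.8125 < 2.3684, so 26:32 is less
= 45:19

45:19


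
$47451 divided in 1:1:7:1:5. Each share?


Total parts = 1 + 1 + 7 + 1 + 5 = 15
Part 1: 47451 × 1/15 = 3163.40
Part 2: 47451 × 1/15 = 3163.40
Part 3: 47451 × 7/15 = 22143.80
Part 4: 47451 × 1/15 = 3163.40
Part 5: 47451 × 5/15 = 15817.00
= Part 1: $3163.40, Part 2: $3163.40, Part 3: $22143.80, Part 4: $3163.40, Part 5: $15817.00

Part 1: $3163.40, Part 2: $3163.40, Part 3: $22143.80, Part 4: $3163.40, Part 5: $15817.00


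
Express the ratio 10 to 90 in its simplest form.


GCD(10, 90) = 10
10/10 : 90/10
= 1:9

1:9


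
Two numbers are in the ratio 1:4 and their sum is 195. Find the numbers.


Let A = 1k, B = 4k.
1k + 4k = 195
5k = 195 → k = 195/5 = 39
A = 1×39 = 39, B = 4×39 = 156
= A = 39, B = 156

A = 39, B = 156


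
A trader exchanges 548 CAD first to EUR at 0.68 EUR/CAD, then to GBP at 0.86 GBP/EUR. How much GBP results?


Step 1: 548 CAD × 0.68 = 372.64 EUR
Step 2: 372.64 EUR × 0.86 = 320.47 GBP
Implied rate CAD→GBP = 0.68 × 0.86 = 0.5848
= 320.47 GBP

320.47 GBP


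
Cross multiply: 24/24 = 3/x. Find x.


Cross multiply: 24 × x = 24 × 3
24x = 72
x = 72 / 24
= 3.00

3.00


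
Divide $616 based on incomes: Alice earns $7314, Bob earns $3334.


Total income = 7314 + 3334 = $10648
Alice: $616 × 7314/10648 = $423.12
Bob: $616 × 3334/10648 = $192.88
= Alice: $423.12, Bob: $192.88

Alice: $423.12, Bob: $192.88


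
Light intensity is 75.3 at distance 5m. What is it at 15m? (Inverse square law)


I₁d₁² = I₂d₂²
I₂ = I₁ × (d₁/d₂)²
= 75.3 × (5/15)²
= 75.3 × 25/225
= 1882.5/225
≈ 8.3667

8.3667


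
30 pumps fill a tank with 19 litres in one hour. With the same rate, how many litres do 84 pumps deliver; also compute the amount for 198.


Direct proportion: y/x = constant
k = 19/30 ≈ 0.6333
y at x=84: k × 84 = 19 × 84 / 30 = 1596/30 = 53.20
y at x=198: k × 198 = 19 × 198 / 30 = 3762/30 = 125.40
= 53.20 and 125.40

53.20 and 125.40


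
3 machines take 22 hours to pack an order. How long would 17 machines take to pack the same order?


Inverse proportion: x × y = constant
k = 3 × 22 = 66
y₂ = k / 17 = 66 / 17
= 3.88

3.88


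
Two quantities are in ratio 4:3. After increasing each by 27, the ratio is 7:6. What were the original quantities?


Let A = 4k, B = 3k.
(4k + 27) / (3k + 27) = 7/6
Cross-multiply: 6(4k + 27) = 7(3k + 27)
24k + 162 = 21k + 189
24k - 21k = 189 - 162
3k = 27
k = 27/3 = 9
A = 4×9 = 36, B = 3×9 = 27
= A = 36, B = 27

A = 36, B = 27


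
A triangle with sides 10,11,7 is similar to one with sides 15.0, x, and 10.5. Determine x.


Scale factor = 15.0/10 = 1.5
Missing side = 11 × 1.5
= 16.5

16.5


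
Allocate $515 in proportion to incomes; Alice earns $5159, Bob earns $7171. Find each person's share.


Total income = 5159 + 7171 = $12330
Alice: $515 × 5159/12330 = $215.48
Bob: $515 × 7171/12330 = $299.52
= Alice: $215.48, Bob: $299.52

Alice: $215.48, Bob: $299.52


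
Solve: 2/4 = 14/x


Cross multiply: 2 × x = 4 × 14
2x = 56
x = 56 / 2
= 28.00

28.00


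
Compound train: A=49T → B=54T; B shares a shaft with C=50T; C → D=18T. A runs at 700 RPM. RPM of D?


Stage 1: RPM_B = RPM_A × t_A/t_B = 700 × 49/54 = 34300/54 ≈ 635.19
B and C share a shaft → RPM_C = RPM_B
Stage 2: RPM_D = RPM_C × t_C/t_D = RPM_A × (t_A×t_C)/(t_B×t_D)
Overall ratio = (49×50)/(54×18) = 2450/972
RPM_D = 700 × 2450/972 = 1715000/972
≈ 1764.40 RPM

1764.40 RPM


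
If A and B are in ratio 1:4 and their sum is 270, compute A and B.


Let A = 1k, B = 4k.
1k + 4k = 270
5k = 270 → k = 270/5 = 54
A = 1×54 = 54, B = 4×54 = 216
= A = 54, B = 216

A = 54, B = 216


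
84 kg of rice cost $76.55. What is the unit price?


Unit rate = total / quantity
= 76.55 / 84
= $0.91 per unit

$0.91 per unit


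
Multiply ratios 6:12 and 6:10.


Compound ratio = (6×6) : (12×10)
= 36:120
GCD = 12
= 3:10

3:10


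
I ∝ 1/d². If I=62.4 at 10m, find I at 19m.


I₁d₁² = I₂d₂²
I₂ = I₁ × (d₁/d₂)²
= 62.4 × (10/19)²
= 62.4 × 100/361
= 6240/361
≈ 17.2853

17.2853


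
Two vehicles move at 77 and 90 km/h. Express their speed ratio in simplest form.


Ratio = 77:90
GCD = 1
Simplified = 77:90
Time ratio (same distance) = 90:77
Speed ratio = 77:90

77:90


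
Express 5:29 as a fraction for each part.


Total parts = 5 + 29 = 34
First part: 5/34 = 5/34
Second part: 29/34 = 29/34
= 5/34 and 29/34

5/34 and 29/34


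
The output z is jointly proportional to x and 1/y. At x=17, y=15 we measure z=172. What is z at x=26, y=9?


z = k·x/y
Solve for k using the known point: k = z·y/x = 172×15/17 = 2580/17 ≈ 151.7647
Now evaluate at x=26, y=9:
z = k × 26 / 9 = (2580 × 26) / (17 × 9) = 67080/153
≈ 438.4314

438.4314


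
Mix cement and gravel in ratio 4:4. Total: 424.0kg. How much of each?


Total parts = 4 + 4 = 8
cement: 424.0 × 4/8 = 212.0kg
gravel: 424.0 × 4/8 = 212.0kg
= 212.0kg and 212.0kg

212.0kg and 212.0kg


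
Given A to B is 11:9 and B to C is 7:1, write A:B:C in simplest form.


Match B: multiply A:B by 7 → 77:63
Multiply B:C by 9 → 63:9
Combined: 77:63:9
GCD = 1
= 77:63:9

77:63:9


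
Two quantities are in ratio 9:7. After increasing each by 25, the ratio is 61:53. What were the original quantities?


Let A = 9k, B = 7k.
(9k + 25) / (7k + 25) = 61/53
Cross-multiply: 53(9k + 25) = 61(7k + 25)
477k + 1325 = 427k + 1525
477k - 427k = 1525 - 1325
50k = 200
k = 200/50 = 4
A = 9×4 = 36, B = 7×4 = 28
= A = 36, B = 28

A = 36, B = 28


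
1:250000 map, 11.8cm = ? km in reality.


Real distance = map distance × scale
= 11.8cm × 250000
= 2950000 cm = 29500.0 m
= 29.500 km

29.500 km


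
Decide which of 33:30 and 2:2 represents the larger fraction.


33/30 = 1.1000
2/2 = 1.0000
1.1000 > 1.0000, so 33:30 is greater
= 33:30

33:30


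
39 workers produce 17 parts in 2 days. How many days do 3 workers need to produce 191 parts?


Days ∝ work / workers, so d₂ = d₁ × (m₁/m₂) × (w₂/w₁)
Workers factor (inverse): 39/3 = 13.0000
Work factor (direct): 191/17 ≈ 11.2353
d₂ = 2 × 39/3 × 191/17 = (2 × 39 × 191) / (3 × 17) = 14898/51
≈ 292.12 days

292.12 days


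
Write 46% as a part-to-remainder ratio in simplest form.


46% means 46 parts out of 100; remainder = 54
Part : remainder = 46:54
GCD = 2
= 23:27

23:27


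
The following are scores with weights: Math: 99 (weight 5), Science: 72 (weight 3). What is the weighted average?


Numerator = 99×5 + 72×3
= 495 + 216
= 711
Total weight = 8
Weighted avg = 711/8
= 88.88

88.88


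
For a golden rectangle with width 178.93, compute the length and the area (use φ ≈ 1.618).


φ = (1 + √5) / 2 ≈ 1.618
Length = width × φ = 178.93 × 1.618 = 289.50874
≈ 289.51
Area = width × length = 178.93 × 289.50874 = 51801.7988482 ≈ 51801.80
= Length: 289.51, Area: 51801.80

Length: 289.51, Area: 51801.80


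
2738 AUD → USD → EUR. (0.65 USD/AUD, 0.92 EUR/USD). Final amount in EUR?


Step 1: 2738 AUD × 0.65 = 1779.70 USD
Step 2: 1779.70 USD × 0.92 = 1637.32 EUR
Implied rate AUD→EUR = 0.65 × 0.92 = 0.5980
= 1637.32 EUR

1637.32 EUR
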